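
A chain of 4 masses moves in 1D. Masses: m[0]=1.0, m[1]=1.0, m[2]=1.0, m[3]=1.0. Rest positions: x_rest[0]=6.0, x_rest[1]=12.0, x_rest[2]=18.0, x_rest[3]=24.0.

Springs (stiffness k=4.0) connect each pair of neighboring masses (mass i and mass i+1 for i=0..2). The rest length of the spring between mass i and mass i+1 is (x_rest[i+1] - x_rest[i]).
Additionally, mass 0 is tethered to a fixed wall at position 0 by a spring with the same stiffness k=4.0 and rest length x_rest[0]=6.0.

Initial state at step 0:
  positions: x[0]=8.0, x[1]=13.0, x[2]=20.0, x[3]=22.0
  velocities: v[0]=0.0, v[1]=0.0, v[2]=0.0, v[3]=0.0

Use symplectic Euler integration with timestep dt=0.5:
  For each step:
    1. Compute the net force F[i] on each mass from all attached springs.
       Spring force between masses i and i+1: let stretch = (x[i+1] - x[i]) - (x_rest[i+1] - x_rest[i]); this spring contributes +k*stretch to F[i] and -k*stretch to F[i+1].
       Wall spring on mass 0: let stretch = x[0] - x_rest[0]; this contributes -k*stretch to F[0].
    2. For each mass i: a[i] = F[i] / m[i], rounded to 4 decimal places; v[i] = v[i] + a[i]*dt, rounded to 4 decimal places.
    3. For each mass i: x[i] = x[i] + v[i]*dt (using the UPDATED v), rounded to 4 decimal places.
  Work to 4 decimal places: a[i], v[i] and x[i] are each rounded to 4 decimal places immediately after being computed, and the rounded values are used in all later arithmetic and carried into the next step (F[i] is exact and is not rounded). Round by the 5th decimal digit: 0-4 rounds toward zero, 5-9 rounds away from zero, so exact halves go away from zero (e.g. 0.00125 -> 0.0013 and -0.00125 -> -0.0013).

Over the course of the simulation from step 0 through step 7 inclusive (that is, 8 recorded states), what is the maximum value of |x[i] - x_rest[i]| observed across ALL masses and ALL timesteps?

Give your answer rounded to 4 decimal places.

Step 0: x=[8.0000 13.0000 20.0000 22.0000] v=[0.0000 0.0000 0.0000 0.0000]
Step 1: x=[5.0000 15.0000 15.0000 26.0000] v=[-6.0000 4.0000 -10.0000 8.0000]
Step 2: x=[7.0000 7.0000 21.0000 25.0000] v=[4.0000 -16.0000 12.0000 -2.0000]
Step 3: x=[2.0000 13.0000 17.0000 26.0000] v=[-10.0000 12.0000 -8.0000 2.0000]
Step 4: x=[6.0000 12.0000 18.0000 24.0000] v=[8.0000 -2.0000 2.0000 -4.0000]
Step 5: x=[10.0000 11.0000 19.0000 22.0000] v=[8.0000 -2.0000 2.0000 -4.0000]
Step 6: x=[5.0000 17.0000 15.0000 23.0000] v=[-10.0000 12.0000 -8.0000 2.0000]
Step 7: x=[7.0000 9.0000 21.0000 22.0000] v=[4.0000 -16.0000 12.0000 -2.0000]
Max displacement = 5.0000

Answer: 5.0000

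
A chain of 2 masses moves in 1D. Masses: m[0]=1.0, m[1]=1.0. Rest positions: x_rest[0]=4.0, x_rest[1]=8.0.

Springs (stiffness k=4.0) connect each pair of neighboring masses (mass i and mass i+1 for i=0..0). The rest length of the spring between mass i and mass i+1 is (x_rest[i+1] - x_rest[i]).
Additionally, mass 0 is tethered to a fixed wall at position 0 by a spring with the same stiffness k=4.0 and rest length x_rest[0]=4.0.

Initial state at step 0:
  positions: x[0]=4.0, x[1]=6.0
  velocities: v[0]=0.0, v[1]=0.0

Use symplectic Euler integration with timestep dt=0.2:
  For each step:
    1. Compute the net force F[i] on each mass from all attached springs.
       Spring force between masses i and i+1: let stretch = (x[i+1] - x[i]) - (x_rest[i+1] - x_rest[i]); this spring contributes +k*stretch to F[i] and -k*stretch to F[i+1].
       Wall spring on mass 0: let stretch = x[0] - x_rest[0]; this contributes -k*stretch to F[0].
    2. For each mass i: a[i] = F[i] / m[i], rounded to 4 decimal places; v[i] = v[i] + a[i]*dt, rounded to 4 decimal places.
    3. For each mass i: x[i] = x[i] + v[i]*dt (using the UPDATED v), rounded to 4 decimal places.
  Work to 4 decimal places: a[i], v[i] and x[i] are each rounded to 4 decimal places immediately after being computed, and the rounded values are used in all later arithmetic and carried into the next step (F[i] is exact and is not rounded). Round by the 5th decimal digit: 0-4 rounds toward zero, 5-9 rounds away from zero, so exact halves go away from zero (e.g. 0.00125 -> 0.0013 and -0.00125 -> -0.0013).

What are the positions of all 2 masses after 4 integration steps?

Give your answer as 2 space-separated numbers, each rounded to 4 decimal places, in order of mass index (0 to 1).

Step 0: x=[4.0000 6.0000] v=[0.0000 0.0000]
Step 1: x=[3.6800 6.3200] v=[-1.6000 1.6000]
Step 2: x=[3.1936 6.8576] v=[-2.4320 2.6880]
Step 3: x=[2.7825 7.4490] v=[-2.0557 2.9568]
Step 4: x=[2.6728 7.9337] v=[-0.5485 2.4236]

Answer: 2.6728 7.9337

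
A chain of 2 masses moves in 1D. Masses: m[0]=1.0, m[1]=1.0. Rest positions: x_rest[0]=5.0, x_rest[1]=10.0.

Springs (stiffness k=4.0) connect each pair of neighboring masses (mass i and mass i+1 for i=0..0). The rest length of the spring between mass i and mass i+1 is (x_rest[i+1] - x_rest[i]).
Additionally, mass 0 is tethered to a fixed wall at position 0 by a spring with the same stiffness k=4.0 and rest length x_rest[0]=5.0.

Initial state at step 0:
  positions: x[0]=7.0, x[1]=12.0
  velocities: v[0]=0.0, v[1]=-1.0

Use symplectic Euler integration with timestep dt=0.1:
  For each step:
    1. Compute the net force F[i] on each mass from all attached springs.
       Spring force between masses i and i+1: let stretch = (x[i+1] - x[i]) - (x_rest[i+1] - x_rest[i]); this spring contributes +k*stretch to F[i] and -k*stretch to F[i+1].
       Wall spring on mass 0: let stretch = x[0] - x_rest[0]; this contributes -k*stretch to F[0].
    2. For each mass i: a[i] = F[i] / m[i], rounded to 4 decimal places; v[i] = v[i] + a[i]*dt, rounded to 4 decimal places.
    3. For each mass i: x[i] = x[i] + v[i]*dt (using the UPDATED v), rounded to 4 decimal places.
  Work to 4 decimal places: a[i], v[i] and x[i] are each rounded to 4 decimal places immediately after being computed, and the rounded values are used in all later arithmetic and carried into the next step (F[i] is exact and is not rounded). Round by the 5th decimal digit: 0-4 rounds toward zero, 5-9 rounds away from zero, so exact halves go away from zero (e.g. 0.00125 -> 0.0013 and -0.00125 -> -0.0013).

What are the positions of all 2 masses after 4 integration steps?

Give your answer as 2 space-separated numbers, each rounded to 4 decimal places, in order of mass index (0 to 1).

Answer: 6.2544 11.5928

Derivation:
Step 0: x=[7.0000 12.0000] v=[0.0000 -1.0000]
Step 1: x=[6.9200 11.9000] v=[-0.8000 -1.0000]
Step 2: x=[6.7624 11.8008] v=[-1.5760 -0.9920]
Step 3: x=[6.5358 11.7001] v=[-2.2656 -1.0074]
Step 4: x=[6.2544 11.5928] v=[-2.8142 -1.0731]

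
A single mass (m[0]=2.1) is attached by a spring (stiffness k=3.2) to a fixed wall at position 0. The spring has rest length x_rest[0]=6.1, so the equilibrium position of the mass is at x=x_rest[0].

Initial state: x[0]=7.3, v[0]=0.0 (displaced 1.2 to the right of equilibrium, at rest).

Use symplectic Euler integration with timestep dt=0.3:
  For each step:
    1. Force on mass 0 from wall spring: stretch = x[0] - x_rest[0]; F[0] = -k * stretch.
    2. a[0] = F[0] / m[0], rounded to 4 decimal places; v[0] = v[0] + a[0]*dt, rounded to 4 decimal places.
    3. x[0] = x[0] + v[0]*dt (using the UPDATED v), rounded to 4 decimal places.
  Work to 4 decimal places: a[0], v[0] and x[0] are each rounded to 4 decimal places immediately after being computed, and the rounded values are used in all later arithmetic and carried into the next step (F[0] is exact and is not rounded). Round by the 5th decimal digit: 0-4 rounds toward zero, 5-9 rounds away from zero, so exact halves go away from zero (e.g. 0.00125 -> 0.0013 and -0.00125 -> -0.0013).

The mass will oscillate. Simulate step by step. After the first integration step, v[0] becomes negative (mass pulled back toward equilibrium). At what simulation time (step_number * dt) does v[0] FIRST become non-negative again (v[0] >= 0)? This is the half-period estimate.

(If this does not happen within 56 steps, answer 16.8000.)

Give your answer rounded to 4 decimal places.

Step 0: x=[7.3000] v=[0.0000]
Step 1: x=[7.1354] v=[-0.5486]
Step 2: x=[6.8288] v=[-1.0219]
Step 3: x=[6.4223] v=[-1.3551]
Step 4: x=[5.9716] v=[-1.5024]
Step 5: x=[5.5385] v=[-1.4437]
Step 6: x=[5.1824] v=[-1.1870]
Step 7: x=[4.9522] v=[-0.7675]
Step 8: x=[4.8794] v=[-0.2428]
Step 9: x=[4.9740] v=[0.3152]
First v>=0 after going negative at step 9, time=2.7000

Answer: 2.7000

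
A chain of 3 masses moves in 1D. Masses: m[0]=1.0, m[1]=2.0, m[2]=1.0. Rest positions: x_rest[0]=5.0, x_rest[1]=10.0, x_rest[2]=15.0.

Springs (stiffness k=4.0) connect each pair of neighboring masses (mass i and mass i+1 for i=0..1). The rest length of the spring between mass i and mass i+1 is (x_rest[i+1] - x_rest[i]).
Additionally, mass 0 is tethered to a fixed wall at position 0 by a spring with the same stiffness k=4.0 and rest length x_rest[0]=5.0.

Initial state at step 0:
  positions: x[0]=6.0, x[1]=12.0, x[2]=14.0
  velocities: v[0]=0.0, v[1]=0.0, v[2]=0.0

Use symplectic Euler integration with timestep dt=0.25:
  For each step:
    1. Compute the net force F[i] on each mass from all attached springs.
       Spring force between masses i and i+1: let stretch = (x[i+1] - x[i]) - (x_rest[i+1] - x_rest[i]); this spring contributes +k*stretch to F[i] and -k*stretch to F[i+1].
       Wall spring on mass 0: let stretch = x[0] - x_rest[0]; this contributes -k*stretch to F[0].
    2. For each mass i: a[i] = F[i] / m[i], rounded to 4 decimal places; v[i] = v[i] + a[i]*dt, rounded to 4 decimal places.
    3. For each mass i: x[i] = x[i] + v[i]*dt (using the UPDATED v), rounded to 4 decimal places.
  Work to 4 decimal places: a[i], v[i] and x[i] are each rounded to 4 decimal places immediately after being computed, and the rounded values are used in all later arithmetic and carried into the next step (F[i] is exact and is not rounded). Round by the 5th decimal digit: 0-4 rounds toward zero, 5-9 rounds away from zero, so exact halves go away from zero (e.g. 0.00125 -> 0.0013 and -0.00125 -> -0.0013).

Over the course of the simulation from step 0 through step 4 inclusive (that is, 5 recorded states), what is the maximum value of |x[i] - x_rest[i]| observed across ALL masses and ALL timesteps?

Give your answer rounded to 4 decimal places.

Step 0: x=[6.0000 12.0000 14.0000] v=[0.0000 0.0000 0.0000]
Step 1: x=[6.0000 11.5000 14.7500] v=[0.0000 -2.0000 3.0000]
Step 2: x=[5.8750 10.7188 15.9375] v=[-0.5000 -3.1250 4.7500]
Step 3: x=[5.4922 9.9844 17.0703] v=[-1.5312 -2.9376 4.5313]
Step 4: x=[4.8594 9.5742 17.6817] v=[-2.5312 -1.6408 2.4454]
Max displacement = 2.6817

Answer: 2.6817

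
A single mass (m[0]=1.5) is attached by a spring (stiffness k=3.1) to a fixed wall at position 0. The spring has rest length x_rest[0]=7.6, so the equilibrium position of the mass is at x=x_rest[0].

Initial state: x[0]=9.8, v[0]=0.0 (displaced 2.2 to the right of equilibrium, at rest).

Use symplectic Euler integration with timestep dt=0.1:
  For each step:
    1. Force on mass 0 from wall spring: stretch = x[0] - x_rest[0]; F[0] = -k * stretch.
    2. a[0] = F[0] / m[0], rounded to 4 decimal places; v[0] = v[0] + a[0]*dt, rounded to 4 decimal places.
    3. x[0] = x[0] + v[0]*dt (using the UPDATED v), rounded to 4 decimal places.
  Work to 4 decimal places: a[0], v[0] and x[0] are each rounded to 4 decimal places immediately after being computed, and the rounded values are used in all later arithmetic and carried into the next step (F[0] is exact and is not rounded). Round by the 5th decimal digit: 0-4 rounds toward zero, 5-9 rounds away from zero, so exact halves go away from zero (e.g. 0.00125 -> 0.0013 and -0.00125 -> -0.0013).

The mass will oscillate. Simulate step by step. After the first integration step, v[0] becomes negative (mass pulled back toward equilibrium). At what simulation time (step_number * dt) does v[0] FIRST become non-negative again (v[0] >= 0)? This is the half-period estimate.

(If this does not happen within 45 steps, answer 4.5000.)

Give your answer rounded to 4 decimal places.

Answer: 2.2000

Derivation:
Step 0: x=[9.8000] v=[0.0000]
Step 1: x=[9.7545] v=[-0.4547]
Step 2: x=[9.6645] v=[-0.9000]
Step 3: x=[9.5318] v=[-1.3267]
Step 4: x=[9.3592] v=[-1.7259]
Step 5: x=[9.1503] v=[-2.0895]
Step 6: x=[8.9093] v=[-2.4099]
Step 7: x=[8.6413] v=[-2.6805]
Step 8: x=[8.3517] v=[-2.8957]
Step 9: x=[8.0466] v=[-3.0511]
Step 10: x=[7.7323] v=[-3.1434]
Step 11: x=[7.4152] v=[-3.1707]
Step 12: x=[7.1020] v=[-3.1325]
Step 13: x=[6.7990] v=[-3.0296]
Step 14: x=[6.5126] v=[-2.8641]
Step 15: x=[6.2487] v=[-2.6394]
Step 16: x=[6.0127] v=[-2.3601]
Step 17: x=[5.8095] v=[-2.0321]
Step 18: x=[5.6433] v=[-1.6621]
Step 19: x=[5.5175] v=[-1.2577]
Step 20: x=[5.4348] v=[-0.8273]
Step 21: x=[5.3968] v=[-0.3798]
Step 22: x=[5.4044] v=[0.0755]
First v>=0 after going negative at step 22, time=2.2000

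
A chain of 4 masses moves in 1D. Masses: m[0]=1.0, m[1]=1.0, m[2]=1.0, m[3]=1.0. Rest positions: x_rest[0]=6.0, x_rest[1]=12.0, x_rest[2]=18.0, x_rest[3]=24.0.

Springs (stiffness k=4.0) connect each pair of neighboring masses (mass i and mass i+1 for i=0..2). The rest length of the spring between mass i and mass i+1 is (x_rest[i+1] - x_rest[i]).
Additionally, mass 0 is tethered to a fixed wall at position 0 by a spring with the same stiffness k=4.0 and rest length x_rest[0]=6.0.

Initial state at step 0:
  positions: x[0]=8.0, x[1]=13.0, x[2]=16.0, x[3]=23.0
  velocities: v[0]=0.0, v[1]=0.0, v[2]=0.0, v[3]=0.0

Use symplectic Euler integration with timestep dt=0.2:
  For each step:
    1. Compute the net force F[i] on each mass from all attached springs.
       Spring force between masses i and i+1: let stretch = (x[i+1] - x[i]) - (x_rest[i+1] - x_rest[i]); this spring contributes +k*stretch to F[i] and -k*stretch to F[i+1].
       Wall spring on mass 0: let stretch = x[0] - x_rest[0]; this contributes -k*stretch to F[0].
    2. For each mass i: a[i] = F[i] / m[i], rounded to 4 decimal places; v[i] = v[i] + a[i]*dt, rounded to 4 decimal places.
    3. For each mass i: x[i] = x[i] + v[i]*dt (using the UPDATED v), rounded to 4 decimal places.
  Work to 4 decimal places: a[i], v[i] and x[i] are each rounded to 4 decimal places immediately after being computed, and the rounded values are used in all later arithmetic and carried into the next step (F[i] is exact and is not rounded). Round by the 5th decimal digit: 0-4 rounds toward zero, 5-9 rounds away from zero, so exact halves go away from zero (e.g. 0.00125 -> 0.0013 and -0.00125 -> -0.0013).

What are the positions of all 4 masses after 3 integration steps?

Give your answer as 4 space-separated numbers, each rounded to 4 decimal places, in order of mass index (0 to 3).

Step 0: x=[8.0000 13.0000 16.0000 23.0000] v=[0.0000 0.0000 0.0000 0.0000]
Step 1: x=[7.5200 12.6800 16.6400 22.8400] v=[-2.4000 -1.6000 3.2000 -0.8000]
Step 2: x=[6.6624 12.1680 17.6384 22.6480] v=[-4.2880 -2.5600 4.9920 -0.9600]
Step 3: x=[5.6197 11.6504 18.5631 22.6145] v=[-5.2134 -2.5882 4.6234 -0.1677]

Answer: 5.6197 11.6504 18.5631 22.6145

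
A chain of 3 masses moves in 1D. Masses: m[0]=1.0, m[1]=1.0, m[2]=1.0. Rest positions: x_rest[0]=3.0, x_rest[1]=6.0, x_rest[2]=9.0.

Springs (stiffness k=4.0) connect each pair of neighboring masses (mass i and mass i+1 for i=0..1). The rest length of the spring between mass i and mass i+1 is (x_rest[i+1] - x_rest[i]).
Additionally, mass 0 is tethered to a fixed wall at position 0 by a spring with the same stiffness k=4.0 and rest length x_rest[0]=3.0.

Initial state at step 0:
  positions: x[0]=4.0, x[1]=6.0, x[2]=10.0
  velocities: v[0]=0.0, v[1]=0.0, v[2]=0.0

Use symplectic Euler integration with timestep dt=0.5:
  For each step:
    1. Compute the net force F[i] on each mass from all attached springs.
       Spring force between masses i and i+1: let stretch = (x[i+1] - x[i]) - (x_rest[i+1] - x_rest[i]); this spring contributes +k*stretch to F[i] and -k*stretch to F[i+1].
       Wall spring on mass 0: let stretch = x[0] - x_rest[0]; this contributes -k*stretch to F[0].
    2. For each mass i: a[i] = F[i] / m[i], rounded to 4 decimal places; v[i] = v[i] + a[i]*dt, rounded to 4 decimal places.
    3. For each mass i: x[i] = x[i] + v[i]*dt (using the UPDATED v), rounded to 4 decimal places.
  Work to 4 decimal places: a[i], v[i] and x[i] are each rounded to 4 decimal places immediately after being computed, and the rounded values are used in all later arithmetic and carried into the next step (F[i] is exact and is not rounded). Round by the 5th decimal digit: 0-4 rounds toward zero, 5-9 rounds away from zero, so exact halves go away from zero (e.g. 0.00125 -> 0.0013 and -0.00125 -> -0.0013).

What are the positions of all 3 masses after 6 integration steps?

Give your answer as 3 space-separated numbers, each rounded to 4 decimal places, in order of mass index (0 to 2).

Answer: 2.0000 6.0000 8.0000

Derivation:
Step 0: x=[4.0000 6.0000 10.0000] v=[0.0000 0.0000 0.0000]
Step 1: x=[2.0000 8.0000 9.0000] v=[-4.0000 4.0000 -2.0000]
Step 2: x=[4.0000 5.0000 10.0000] v=[4.0000 -6.0000 2.0000]
Step 3: x=[3.0000 6.0000 9.0000] v=[-2.0000 2.0000 -2.0000]
Step 4: x=[2.0000 7.0000 8.0000] v=[-2.0000 2.0000 -2.0000]
Step 5: x=[4.0000 4.0000 9.0000] v=[4.0000 -6.0000 2.0000]
Step 6: x=[2.0000 6.0000 8.0000] v=[-4.0000 4.0000 -2.0000]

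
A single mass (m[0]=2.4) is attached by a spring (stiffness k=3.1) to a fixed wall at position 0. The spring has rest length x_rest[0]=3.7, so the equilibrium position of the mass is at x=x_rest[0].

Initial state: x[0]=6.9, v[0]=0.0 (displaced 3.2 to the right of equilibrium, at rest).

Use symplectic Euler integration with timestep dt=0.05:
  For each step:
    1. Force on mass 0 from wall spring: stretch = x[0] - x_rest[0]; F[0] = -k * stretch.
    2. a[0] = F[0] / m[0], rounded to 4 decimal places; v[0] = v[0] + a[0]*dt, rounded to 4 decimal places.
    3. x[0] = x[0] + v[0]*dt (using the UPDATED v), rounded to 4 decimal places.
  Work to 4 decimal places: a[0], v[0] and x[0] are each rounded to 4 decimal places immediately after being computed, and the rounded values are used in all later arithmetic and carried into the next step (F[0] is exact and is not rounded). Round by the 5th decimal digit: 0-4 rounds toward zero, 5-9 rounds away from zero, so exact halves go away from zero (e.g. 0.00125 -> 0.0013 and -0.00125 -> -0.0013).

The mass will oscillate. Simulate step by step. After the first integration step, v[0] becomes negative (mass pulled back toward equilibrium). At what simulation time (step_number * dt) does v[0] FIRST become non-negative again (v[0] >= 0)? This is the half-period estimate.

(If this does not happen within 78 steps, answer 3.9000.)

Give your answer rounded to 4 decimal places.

Answer: 2.8000

Derivation:
Step 0: x=[6.9000] v=[0.0000]
Step 1: x=[6.8897] v=[-0.2067]
Step 2: x=[6.8691] v=[-0.4127]
Step 3: x=[6.8382] v=[-0.6174]
Step 4: x=[6.7972] v=[-0.8201]
Step 5: x=[6.7462] v=[-1.0201]
Step 6: x=[6.6854] v=[-1.2168]
Step 7: x=[6.6149] v=[-1.4096]
Step 8: x=[6.5350] v=[-1.5979]
Step 9: x=[6.4460] v=[-1.7810]
Step 10: x=[6.3481] v=[-1.9583]
Step 11: x=[6.2416] v=[-2.1293]
Step 12: x=[6.1269] v=[-2.2934]
Step 13: x=[6.0044] v=[-2.4501]
Step 14: x=[5.8745] v=[-2.5989]
Step 15: x=[5.7375] v=[-2.7393]
Step 16: x=[5.5940] v=[-2.8709]
Step 17: x=[5.4443] v=[-2.9932]
Step 18: x=[5.2890] v=[-3.1059]
Step 19: x=[5.1286] v=[-3.2085]
Step 20: x=[4.9636] v=[-3.3008]
Step 21: x=[4.7945] v=[-3.3824]
Step 22: x=[4.6218] v=[-3.4531]
Step 23: x=[4.4462] v=[-3.5126]
Step 24: x=[4.2682] v=[-3.5608]
Step 25: x=[4.0883] v=[-3.5975]
Step 26: x=[3.9072] v=[-3.6226]
Step 27: x=[3.7254] v=[-3.6360]
Step 28: x=[3.5435] v=[-3.6376]
Step 29: x=[3.3621] v=[-3.6275]
Step 30: x=[3.1818] v=[-3.6057]
Step 31: x=[3.0032] v=[-3.5722]
Step 32: x=[2.8268] v=[-3.5272]
Step 33: x=[2.6533] v=[-3.4708]
Step 34: x=[2.4831] v=[-3.4032]
Step 35: x=[2.3169] v=[-3.3246]
Step 36: x=[2.1551] v=[-3.2353]
Step 37: x=[1.9983] v=[-3.1355]
Step 38: x=[1.8470] v=[-3.0256]
Step 39: x=[1.7017] v=[-2.9059]
Step 40: x=[1.5629] v=[-2.7768]
Step 41: x=[1.4310] v=[-2.6388]
Step 42: x=[1.3064] v=[-2.4923]
Step 43: x=[1.1895] v=[-2.3377]
Step 44: x=[1.0807] v=[-2.1756]
Step 45: x=[0.9804] v=[-2.0064]
Step 46: x=[0.8889] v=[-1.8308]
Step 47: x=[0.8064] v=[-1.6493]
Step 48: x=[0.7333] v=[-1.4624]
Step 49: x=[0.6698] v=[-1.2708]
Step 50: x=[0.6160] v=[-1.0751]
Step 51: x=[0.5722] v=[-0.8759]
Step 52: x=[0.5385] v=[-0.6739]
Step 53: x=[0.5150] v=[-0.4697]
Step 54: x=[0.5018] v=[-0.2640]
Step 55: x=[0.4989] v=[-0.0575]
Step 56: x=[0.5064] v=[0.1492]
First v>=0 after going negative at step 56, time=2.8000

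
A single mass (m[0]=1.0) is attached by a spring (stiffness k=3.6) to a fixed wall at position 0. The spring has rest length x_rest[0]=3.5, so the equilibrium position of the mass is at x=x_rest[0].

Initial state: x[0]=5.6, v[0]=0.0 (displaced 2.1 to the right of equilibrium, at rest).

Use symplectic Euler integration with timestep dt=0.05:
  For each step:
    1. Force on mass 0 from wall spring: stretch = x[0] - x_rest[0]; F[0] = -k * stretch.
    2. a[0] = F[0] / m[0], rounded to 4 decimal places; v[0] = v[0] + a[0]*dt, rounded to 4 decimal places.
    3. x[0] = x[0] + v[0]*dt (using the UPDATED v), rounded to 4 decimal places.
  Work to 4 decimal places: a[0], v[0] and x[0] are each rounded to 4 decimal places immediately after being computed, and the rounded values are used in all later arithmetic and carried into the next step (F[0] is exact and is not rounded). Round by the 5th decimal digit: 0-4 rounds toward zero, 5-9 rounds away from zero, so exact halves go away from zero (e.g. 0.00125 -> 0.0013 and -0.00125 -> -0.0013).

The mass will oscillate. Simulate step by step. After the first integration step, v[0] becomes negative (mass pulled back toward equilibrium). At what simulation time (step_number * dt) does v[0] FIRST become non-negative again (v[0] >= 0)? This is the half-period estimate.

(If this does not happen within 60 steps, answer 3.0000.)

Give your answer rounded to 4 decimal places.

Step 0: x=[5.6000] v=[0.0000]
Step 1: x=[5.5811] v=[-0.3780]
Step 2: x=[5.5435] v=[-0.7526]
Step 3: x=[5.4875] v=[-1.1204]
Step 4: x=[5.4136] v=[-1.4782]
Step 5: x=[5.3225] v=[-1.8227]
Step 6: x=[5.2150] v=[-2.1508]
Step 7: x=[5.0920] v=[-2.4595]
Step 8: x=[4.9547] v=[-2.7461]
Step 9: x=[4.8043] v=[-3.0079]
Step 10: x=[4.6422] v=[-3.2427]
Step 11: x=[4.4698] v=[-3.4483]
Step 12: x=[4.2887] v=[-3.6229]
Step 13: x=[4.1005] v=[-3.7649]
Step 14: x=[3.9069] v=[-3.8730]
Step 15: x=[3.7096] v=[-3.9462]
Step 16: x=[3.5104] v=[-3.9839]
Step 17: x=[3.3111] v=[-3.9858]
Step 18: x=[3.1135] v=[-3.9518]
Step 19: x=[2.9194] v=[-3.8822]
Step 20: x=[2.7305] v=[-3.7777]
Step 21: x=[2.5485] v=[-3.6392]
Step 22: x=[2.3751] v=[-3.4679]
Step 23: x=[2.2118] v=[-3.2654]
Step 24: x=[2.0601] v=[-3.0335]
Step 25: x=[1.9214] v=[-2.7743]
Step 26: x=[1.7969] v=[-2.4902]
Step 27: x=[1.6877] v=[-2.1836]
Step 28: x=[1.5948] v=[-1.8574]
Step 29: x=[1.5191] v=[-1.5145]
Step 30: x=[1.4612] v=[-1.1579]
Step 31: x=[1.4217] v=[-0.7909]
Step 32: x=[1.4009] v=[-0.4168]
Step 33: x=[1.3990] v=[-0.0390]
Step 34: x=[1.4160] v=[0.3392]
First v>=0 after going negative at step 34, time=1.7000

Answer: 1.7000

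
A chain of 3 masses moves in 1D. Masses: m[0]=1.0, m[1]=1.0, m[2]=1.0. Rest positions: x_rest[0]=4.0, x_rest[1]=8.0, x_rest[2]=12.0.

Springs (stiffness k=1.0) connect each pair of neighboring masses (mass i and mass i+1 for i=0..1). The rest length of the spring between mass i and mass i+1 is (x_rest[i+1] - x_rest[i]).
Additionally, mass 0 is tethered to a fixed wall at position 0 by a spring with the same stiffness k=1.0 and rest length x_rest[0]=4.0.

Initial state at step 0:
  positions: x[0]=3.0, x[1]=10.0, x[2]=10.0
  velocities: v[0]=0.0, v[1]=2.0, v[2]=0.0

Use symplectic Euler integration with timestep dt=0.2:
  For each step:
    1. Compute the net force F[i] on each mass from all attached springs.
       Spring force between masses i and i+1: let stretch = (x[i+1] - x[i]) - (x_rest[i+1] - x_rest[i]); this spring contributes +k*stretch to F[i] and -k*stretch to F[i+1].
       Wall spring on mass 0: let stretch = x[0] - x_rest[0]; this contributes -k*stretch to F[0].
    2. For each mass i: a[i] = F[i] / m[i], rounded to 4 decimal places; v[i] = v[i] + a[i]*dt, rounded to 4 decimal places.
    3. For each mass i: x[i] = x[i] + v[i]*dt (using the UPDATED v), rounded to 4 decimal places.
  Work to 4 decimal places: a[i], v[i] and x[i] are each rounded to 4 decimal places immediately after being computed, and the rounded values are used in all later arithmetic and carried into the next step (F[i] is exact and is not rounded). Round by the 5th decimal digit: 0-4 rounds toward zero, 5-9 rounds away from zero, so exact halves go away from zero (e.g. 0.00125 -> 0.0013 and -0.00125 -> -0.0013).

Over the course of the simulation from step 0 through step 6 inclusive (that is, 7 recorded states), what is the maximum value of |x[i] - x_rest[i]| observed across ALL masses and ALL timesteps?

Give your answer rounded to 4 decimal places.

Answer: 2.1200

Derivation:
Step 0: x=[3.0000 10.0000 10.0000] v=[0.0000 2.0000 0.0000]
Step 1: x=[3.1600 10.1200 10.1600] v=[0.8000 0.6000 0.8000]
Step 2: x=[3.4720 9.9632 10.4784] v=[1.5600 -0.7840 1.5920]
Step 3: x=[3.9048 9.5674 10.9362] v=[2.1638 -1.9792 2.2890]
Step 4: x=[4.4079 8.9998 11.4992] v=[2.5154 -2.8380 2.8152]
Step 5: x=[4.9183 8.3485 12.1223] v=[2.5522 -3.2565 3.1153]
Step 6: x=[5.3692 7.7109 12.7544] v=[2.2546 -3.1878 3.1605]
Max displacement = 2.1200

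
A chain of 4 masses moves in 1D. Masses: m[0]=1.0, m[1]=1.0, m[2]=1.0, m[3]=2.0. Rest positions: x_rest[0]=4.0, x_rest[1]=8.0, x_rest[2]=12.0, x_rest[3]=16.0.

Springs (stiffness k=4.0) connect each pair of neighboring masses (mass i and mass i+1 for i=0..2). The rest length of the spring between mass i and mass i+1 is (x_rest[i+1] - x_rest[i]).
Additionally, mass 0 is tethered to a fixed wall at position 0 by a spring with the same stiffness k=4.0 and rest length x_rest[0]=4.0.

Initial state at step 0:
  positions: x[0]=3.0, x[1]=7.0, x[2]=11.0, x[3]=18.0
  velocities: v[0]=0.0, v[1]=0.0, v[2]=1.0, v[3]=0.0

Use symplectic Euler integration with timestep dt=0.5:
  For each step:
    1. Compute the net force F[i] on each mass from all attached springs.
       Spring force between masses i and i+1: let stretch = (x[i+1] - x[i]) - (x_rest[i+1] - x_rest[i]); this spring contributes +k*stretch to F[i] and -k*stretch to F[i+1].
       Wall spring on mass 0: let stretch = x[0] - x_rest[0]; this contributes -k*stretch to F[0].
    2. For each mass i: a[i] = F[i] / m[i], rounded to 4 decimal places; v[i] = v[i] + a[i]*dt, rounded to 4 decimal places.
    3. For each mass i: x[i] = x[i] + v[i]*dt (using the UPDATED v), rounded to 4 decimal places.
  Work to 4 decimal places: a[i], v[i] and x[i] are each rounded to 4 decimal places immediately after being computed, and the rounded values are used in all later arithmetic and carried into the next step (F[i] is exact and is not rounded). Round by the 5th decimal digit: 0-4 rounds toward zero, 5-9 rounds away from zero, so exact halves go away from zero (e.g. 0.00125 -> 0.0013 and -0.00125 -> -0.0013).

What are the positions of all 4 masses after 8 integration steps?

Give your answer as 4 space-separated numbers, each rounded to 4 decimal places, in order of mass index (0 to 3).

Answer: 4.0625 8.1563 11.8282 15.6641

Derivation:
Step 0: x=[3.0000 7.0000 11.0000 18.0000] v=[0.0000 0.0000 1.0000 0.0000]
Step 1: x=[4.0000 7.0000 14.5000 16.5000] v=[2.0000 0.0000 7.0000 -3.0000]
Step 2: x=[4.0000 11.5000 12.5000 16.0000] v=[0.0000 9.0000 -4.0000 -1.0000]
Step 3: x=[7.5000 9.5000 13.0000 15.7500] v=[7.0000 -4.0000 1.0000 -0.5000]
Step 4: x=[5.5000 9.0000 12.7500 16.1250] v=[-4.0000 -1.0000 -0.5000 0.7500]
Step 5: x=[1.5000 8.7500 12.1250 16.8125] v=[-8.0000 -0.5000 -1.2500 1.3750]
Step 6: x=[3.2500 4.6250 12.8125 17.1563] v=[3.5000 -8.2500 1.3750 0.6875]
Step 7: x=[3.1250 7.3125 9.6563 17.3282] v=[-0.2500 5.3750 -6.3124 0.3437]
Step 8: x=[4.0625 8.1563 11.8282 15.6641] v=[1.8750 1.6876 4.3438 -3.3282]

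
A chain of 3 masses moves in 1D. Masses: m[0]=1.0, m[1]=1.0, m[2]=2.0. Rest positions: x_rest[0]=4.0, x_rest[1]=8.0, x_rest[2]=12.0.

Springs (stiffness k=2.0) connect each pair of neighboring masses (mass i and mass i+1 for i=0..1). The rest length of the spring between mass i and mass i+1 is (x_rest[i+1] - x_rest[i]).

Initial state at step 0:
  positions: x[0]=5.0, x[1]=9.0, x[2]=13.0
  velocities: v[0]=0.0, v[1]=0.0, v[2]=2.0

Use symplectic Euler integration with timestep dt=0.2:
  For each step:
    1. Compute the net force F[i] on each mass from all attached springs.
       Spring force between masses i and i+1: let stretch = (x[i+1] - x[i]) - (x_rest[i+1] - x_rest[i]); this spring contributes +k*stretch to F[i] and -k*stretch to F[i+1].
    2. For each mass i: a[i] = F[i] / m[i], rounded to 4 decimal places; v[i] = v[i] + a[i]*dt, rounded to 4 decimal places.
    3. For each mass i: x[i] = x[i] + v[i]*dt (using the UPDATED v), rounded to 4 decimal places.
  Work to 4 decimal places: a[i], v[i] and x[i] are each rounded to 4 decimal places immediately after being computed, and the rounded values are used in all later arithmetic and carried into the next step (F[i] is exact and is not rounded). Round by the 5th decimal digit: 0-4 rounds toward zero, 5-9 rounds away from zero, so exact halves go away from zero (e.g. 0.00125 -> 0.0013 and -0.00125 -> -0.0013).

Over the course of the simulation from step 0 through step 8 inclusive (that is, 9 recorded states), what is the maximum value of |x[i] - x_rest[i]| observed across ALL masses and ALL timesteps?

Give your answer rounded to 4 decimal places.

Answer: 3.2440

Derivation:
Step 0: x=[5.0000 9.0000 13.0000] v=[0.0000 0.0000 2.0000]
Step 1: x=[5.0000 9.0000 13.4000] v=[0.0000 0.0000 2.0000]
Step 2: x=[5.0000 9.0320 13.7840] v=[0.0000 0.1600 1.9200]
Step 3: x=[5.0026 9.1216 14.1379] v=[0.0128 0.4480 1.7696]
Step 4: x=[5.0147 9.2830 14.4512] v=[0.0604 0.8069 1.5663]
Step 5: x=[5.0482 9.5164 14.7177] v=[0.1677 1.1669 1.3327]
Step 6: x=[5.1192 9.8084 14.9362] v=[0.3550 1.4601 1.0924]
Step 7: x=[5.2453 10.1355 15.1096] v=[0.6307 1.6355 0.8668]
Step 8: x=[5.4427 10.4693 15.2440] v=[0.9868 1.6691 0.6720]
Max displacement = 3.2440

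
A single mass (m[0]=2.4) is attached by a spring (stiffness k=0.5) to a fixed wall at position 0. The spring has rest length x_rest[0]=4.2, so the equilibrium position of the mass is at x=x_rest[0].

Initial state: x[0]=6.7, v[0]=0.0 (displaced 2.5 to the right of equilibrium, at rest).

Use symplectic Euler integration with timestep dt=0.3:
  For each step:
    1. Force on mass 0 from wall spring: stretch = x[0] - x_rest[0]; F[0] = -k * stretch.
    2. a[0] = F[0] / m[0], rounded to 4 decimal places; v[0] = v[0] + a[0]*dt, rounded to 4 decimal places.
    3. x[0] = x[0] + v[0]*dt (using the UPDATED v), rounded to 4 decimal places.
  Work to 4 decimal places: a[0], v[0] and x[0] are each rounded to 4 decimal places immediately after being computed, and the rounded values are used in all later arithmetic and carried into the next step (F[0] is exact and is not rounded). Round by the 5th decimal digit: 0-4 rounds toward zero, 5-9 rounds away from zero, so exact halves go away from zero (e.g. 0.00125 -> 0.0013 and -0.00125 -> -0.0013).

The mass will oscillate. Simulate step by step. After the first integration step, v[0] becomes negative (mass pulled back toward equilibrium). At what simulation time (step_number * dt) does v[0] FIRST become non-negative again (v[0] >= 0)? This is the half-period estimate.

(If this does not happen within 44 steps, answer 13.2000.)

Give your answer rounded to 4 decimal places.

Step 0: x=[6.7000] v=[0.0000]
Step 1: x=[6.6531] v=[-0.1562]
Step 2: x=[6.5603] v=[-0.3095]
Step 3: x=[6.4232] v=[-0.4570]
Step 4: x=[6.2444] v=[-0.5960]
Step 5: x=[6.0273] v=[-0.7238]
Step 6: x=[5.7759] v=[-0.8380]
Step 7: x=[5.4950] v=[-0.9365]
Step 8: x=[5.1898] v=[-1.0174]
Step 9: x=[4.8660] v=[-1.0793]
Step 10: x=[4.5297] v=[-1.1209]
Step 11: x=[4.1873] v=[-1.1415]
Step 12: x=[3.8451] v=[-1.1407]
Step 13: x=[3.5096] v=[-1.1185]
Step 14: x=[3.1870] v=[-1.0754]
Step 15: x=[2.8834] v=[-1.0121]
Step 16: x=[2.6045] v=[-0.9298]
Step 17: x=[2.3555] v=[-0.8301]
Step 18: x=[2.1411] v=[-0.7148]
Step 19: x=[1.9653] v=[-0.5861]
Step 20: x=[1.8314] v=[-0.4464]
Step 21: x=[1.7419] v=[-0.2984]
Step 22: x=[1.6985] v=[-0.1448]
Step 23: x=[1.7020] v=[0.0115]
First v>=0 after going negative at step 23, time=6.9000

Answer: 6.9000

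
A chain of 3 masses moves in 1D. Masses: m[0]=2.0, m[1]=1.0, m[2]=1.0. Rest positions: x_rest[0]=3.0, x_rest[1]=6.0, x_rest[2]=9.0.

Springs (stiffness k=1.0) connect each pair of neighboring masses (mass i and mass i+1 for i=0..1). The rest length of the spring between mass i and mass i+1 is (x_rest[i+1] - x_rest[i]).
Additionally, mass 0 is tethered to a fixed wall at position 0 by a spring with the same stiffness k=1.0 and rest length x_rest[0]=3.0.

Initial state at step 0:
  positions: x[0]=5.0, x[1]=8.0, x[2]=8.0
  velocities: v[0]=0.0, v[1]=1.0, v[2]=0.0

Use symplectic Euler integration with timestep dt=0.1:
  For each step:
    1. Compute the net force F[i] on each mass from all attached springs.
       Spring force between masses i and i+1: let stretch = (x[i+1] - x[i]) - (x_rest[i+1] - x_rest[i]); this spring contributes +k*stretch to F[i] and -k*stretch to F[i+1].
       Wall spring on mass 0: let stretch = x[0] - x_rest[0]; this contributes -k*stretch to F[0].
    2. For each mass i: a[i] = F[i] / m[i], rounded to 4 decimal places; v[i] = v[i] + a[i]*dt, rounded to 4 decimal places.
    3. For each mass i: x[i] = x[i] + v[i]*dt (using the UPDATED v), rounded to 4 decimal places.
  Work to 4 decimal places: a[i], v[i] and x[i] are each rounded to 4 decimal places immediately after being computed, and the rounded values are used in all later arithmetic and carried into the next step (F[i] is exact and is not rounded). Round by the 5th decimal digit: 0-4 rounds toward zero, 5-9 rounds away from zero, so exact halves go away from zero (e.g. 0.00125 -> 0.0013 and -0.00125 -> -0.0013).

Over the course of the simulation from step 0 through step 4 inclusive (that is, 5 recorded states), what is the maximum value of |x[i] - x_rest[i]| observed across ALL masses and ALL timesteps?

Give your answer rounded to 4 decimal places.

Answer: 2.1160

Derivation:
Step 0: x=[5.0000 8.0000 8.0000] v=[0.0000 1.0000 0.0000]
Step 1: x=[4.9900 8.0700 8.0300] v=[-0.1000 0.7000 0.3000]
Step 2: x=[4.9705 8.1088 8.0904] v=[-0.1955 0.3880 0.6040]
Step 3: x=[4.9418 8.1160 8.1810] v=[-0.2871 0.0723 0.9058]
Step 4: x=[4.9043 8.0921 8.3009] v=[-0.3755 -0.2386 1.1993]
Max displacement = 2.1160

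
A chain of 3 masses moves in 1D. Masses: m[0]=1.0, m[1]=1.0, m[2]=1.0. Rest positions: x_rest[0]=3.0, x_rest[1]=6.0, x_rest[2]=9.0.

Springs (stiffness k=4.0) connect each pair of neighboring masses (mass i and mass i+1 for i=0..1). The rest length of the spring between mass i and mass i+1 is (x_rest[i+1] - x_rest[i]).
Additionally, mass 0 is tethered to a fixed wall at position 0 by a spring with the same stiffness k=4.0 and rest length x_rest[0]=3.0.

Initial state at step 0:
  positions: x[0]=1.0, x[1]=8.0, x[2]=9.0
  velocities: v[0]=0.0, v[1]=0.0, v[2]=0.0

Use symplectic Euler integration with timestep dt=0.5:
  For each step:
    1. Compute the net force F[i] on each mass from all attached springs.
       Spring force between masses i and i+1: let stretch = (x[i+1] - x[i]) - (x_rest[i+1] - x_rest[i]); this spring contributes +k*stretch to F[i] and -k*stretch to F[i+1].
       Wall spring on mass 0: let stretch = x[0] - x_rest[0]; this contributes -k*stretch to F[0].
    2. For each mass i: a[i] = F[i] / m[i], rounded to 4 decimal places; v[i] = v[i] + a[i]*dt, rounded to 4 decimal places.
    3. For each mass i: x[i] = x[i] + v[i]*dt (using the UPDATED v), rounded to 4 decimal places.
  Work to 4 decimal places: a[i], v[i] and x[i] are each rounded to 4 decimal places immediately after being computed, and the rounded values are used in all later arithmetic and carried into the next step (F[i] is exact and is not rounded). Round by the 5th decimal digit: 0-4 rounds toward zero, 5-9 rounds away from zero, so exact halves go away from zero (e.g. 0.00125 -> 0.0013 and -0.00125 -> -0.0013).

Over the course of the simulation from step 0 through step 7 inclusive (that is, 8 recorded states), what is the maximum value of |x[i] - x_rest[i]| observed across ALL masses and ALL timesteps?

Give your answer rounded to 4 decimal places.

Answer: 4.0000

Derivation:
Step 0: x=[1.0000 8.0000 9.0000] v=[0.0000 0.0000 0.0000]
Step 1: x=[7.0000 2.0000 11.0000] v=[12.0000 -12.0000 4.0000]
Step 2: x=[1.0000 10.0000 7.0000] v=[-12.0000 16.0000 -8.0000]
Step 3: x=[3.0000 6.0000 9.0000] v=[4.0000 -8.0000 4.0000]
Step 4: x=[5.0000 2.0000 11.0000] v=[4.0000 -8.0000 4.0000]
Step 5: x=[-1.0000 10.0000 7.0000] v=[-12.0000 16.0000 -8.0000]
Step 6: x=[5.0000 4.0000 9.0000] v=[12.0000 -12.0000 4.0000]
Step 7: x=[5.0000 4.0000 9.0000] v=[0.0000 0.0000 0.0000]
Max displacement = 4.0000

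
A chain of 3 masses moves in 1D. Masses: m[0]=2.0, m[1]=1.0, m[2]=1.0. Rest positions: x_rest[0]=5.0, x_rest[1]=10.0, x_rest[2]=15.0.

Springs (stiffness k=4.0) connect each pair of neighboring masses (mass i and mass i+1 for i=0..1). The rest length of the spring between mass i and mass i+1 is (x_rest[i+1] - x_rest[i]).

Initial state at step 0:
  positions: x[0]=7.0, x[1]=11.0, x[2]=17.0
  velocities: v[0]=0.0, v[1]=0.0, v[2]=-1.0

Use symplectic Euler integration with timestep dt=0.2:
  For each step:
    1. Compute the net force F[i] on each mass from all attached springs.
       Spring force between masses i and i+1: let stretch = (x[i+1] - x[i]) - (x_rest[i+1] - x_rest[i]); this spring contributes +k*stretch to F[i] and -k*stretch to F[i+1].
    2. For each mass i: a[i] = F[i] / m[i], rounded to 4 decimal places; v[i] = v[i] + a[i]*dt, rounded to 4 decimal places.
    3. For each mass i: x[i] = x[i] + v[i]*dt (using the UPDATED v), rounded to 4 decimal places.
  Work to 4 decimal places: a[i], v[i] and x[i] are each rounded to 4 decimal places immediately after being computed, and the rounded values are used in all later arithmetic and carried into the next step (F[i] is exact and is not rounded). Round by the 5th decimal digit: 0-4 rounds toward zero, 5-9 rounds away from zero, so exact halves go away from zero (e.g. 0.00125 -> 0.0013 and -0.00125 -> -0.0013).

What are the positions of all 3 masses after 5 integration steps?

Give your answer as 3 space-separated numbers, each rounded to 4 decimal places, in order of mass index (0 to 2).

Step 0: x=[7.0000 11.0000 17.0000] v=[0.0000 0.0000 -1.0000]
Step 1: x=[6.9200 11.3200 16.6400] v=[-0.4000 1.6000 -1.8000]
Step 2: x=[6.7920 11.7872 16.2288] v=[-0.6400 2.3360 -2.0560]
Step 3: x=[6.6636 12.1658 15.9069] v=[-0.6419 1.8931 -1.6093]
Step 4: x=[6.5754 12.2626 15.7865] v=[-0.4410 0.4842 -0.6022]
Step 5: x=[6.5422 12.0133 15.9022] v=[-0.1661 -1.2464 0.5787]

Answer: 6.5422 12.0133 15.9022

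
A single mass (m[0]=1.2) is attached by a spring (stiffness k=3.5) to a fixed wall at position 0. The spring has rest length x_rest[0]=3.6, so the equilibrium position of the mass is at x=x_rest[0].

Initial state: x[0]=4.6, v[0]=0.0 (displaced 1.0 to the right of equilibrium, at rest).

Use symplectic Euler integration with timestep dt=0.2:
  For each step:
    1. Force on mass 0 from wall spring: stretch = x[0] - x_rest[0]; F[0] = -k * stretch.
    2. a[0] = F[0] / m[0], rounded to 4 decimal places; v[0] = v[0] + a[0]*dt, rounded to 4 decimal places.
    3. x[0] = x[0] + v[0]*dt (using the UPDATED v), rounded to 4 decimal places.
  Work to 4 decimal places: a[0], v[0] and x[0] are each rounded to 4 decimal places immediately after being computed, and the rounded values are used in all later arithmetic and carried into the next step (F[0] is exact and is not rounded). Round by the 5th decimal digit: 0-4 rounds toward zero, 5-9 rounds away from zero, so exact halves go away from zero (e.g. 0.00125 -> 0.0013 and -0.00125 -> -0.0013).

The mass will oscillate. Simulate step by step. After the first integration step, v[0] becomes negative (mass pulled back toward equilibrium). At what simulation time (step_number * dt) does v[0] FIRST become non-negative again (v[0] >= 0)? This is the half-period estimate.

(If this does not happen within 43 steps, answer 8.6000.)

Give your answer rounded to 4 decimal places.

Step 0: x=[4.6000] v=[0.0000]
Step 1: x=[4.4833] v=[-0.5833]
Step 2: x=[4.2636] v=[-1.0986]
Step 3: x=[3.9665] v=[-1.4857]
Step 4: x=[3.6266] v=[-1.6995]
Step 5: x=[3.2836] v=[-1.7150]
Step 6: x=[2.9775] v=[-1.5304]
Step 7: x=[2.7440] v=[-1.1673]
Step 8: x=[2.6104] v=[-0.6680]
Step 9: x=[2.5923] v=[-0.0907]
Step 10: x=[2.6917] v=[0.4971]
First v>=0 after going negative at step 10, time=2.0000

Answer: 2.0000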